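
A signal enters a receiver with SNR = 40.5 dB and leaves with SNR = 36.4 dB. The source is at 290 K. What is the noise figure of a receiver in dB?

NF (dB) = SNR_in(dB) − SNR_out(dB) when the source is at T₀
NF = 40.5 − 36.4 = 4.1 dB

4.1 dB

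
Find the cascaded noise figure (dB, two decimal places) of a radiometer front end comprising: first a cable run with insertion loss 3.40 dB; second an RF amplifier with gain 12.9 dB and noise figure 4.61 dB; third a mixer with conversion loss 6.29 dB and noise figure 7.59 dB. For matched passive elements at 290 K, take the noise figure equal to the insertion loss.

8.36 dB

Convert to linear (a loss of L dB is a gain of −L dB): F_i = 10^(NF_i/10), G_i = 10^(G_i,dB/10)
  Stage 1: F_1 = 10^(3.40/10) = 2.188, G_1 = 10^(−3.40/10) = 0.4571
  Stage 2: F_2 = 10^(4.61/10) = 2.891, G_2 = 10^(12.9/10) = 19.50
  Stage 3: F_3 = 10^(7.59/10) = 5.741, G_3 = 10^(−6.29/10) = 0.2350
Friis cascade:
  F = 2.188 + (2.891 − 1)/0.4571 + (5.741 − 1)/8.913 = 6.856
NF = 10 log₁₀(6.856) = 8.36 dB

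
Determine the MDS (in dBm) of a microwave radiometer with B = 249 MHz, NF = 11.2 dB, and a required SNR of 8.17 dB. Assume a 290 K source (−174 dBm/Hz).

Sensitivity = −174 + 10 log₁₀(B) + NF + SNR_min
= −174 + 83.96 + 11.2 + 8.17
= −70.67 dBm → −70.7 dBm

−70.7 dBm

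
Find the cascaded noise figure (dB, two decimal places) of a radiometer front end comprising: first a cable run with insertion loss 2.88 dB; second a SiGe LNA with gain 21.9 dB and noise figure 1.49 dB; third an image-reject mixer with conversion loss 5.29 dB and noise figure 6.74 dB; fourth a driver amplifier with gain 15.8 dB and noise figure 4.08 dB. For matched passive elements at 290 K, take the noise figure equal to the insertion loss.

Convert to linear (a loss of L dB is a gain of −L dB): F_i = 10^(NF_i/10), G_i = 10^(G_i,dB/10)
  Stage 1: F_1 = 10^(2.88/10) = 1.941, G_1 = 10^(−2.88/10) = 0.5152
  Stage 2: F_2 = 10^(1.49/10) = 1.409, G_2 = 10^(21.9/10) = 154.9
  Stage 3: F_3 = 10^(6.74/10) = 4.721, G_3 = 10^(−5.29/10) = 0.2958
  Stage 4: F_4 = 10^(4.08/10) = 2.559, G_4 = 10^(15.8/10) = 38.02
Friis cascade:
  F = 1.941 + (1.409 − 1)/0.5152 + (4.721 − 1)/79.80 + (2.559 − 1)/23.60 = 2.848
NF = 10 log₁₀(2.848) = 4.55 dB

4.55 dB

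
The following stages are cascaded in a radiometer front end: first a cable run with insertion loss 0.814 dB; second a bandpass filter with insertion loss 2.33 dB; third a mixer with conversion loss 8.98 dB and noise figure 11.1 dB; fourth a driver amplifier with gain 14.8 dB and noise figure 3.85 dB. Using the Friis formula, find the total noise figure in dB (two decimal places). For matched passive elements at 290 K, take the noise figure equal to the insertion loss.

Convert to linear (a loss of L dB is a gain of −L dB): F_i = 10^(NF_i/10), G_i = 10^(G_i,dB/10)
  Stage 1: F_1 = 10^(0.814/10) = 1.206, G_1 = 10^(−0.814/10) = 0.8291
  Stage 2: F_2 = 10^(2.33/10) = 1.710, G_2 = 10^(−2.33/10) = 0.5848
  Stage 3: F_3 = 10^(11.1/10) = 12.88, G_3 = 10^(−8.98/10) = 0.1265
  Stage 4: F_4 = 10^(3.85/10) = 2.427, G_4 = 10^(14.8/10) = 30.20
Friis cascade:
  F = 1.206 + (1.710 − 1)/0.8291 + (12.88 − 1)/0.4848 + (2.427 − 1)/0.06132 = 49.84
NF = 10 log₁₀(49.84) = 16.98 dB

16.98 dB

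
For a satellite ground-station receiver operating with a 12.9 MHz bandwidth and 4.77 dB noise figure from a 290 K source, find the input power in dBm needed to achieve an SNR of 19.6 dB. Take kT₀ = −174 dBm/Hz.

Sensitivity = −174 + 10 log₁₀(B) + NF + SNR_min
= −174 + 71.11 + 4.77 + 19.6
= −78.52 dBm → −78.5 dBm

−78.5 dBm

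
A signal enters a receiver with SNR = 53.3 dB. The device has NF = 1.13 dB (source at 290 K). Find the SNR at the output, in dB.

By definition F = SNR_in/SNR_out, so in dB: SNR_out = SNR_in − NF
SNR_out = 53.3 − 1.13 = 52.17 dB

52.17 dB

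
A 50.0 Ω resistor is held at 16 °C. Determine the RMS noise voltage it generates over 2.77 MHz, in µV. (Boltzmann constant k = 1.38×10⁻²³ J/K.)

1.49 µV

T = 16 °C + 273.15 = 289.15 K
V_n = √(4kTRB)
4kTRB = 4 × 1.38×10⁻²³ × 289.15 × 5.00×10¹ × 2.77×10⁶ = 2.21×10⁻¹² V²
V_n = √(2.21×10⁻¹²) = 1.49×10⁻⁶ V = 1.49 µV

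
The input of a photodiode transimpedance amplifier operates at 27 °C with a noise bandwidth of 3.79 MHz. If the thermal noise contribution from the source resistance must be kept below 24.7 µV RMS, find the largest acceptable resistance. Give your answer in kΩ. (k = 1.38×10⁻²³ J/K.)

9.72 kΩ

T = 27 °C + 273.15 = 300.15 K
Johnson–Nyquist: V_n = √(4kTRB) ⇒ R = V_n² / (4kTB)
4kTB = 4 × 1.38×10⁻²³ × 300.15 × 3.79×10⁶ = 6.28×10⁻¹⁴
R = (2.47×10⁻⁵)² / 6.28×10⁻¹⁴ = 9.72×10³ Ω = 9.72 kΩ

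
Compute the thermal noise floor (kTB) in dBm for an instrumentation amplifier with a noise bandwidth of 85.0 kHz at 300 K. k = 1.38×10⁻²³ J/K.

−124.5 dBm

P_n = kTB = 1.38×10⁻²³ × 300 × 8.50×10⁴ = 3.52×10⁻¹⁶ W
In dBm: 10 log₁₀(3.52×10⁻¹⁶ / 10⁻³) = −124.5 dBm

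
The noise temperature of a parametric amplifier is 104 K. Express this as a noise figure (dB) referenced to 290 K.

F = 1 + T_e/T₀ = 1 + 104/290 = 1.35862
NF = 10 log₁₀(1.35862) = 1.33 dB

1.33 dB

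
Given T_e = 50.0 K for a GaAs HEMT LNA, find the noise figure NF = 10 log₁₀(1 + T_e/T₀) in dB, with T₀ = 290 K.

0.691 dB

F = 1 + T_e/T₀ = 1 + 50.0/290 = 1.17241
NF = 10 log₁₀(1.17241) = 0.691 dB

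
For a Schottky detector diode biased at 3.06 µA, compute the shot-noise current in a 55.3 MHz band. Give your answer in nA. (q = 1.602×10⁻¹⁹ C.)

I_n = √(2qI·B)
2qI·B = 2 × 1.602×10⁻¹⁹ × 3.06×10⁻⁶ × 5.53×10⁷ = 5.42×10⁻¹⁷ A²
I_n = √(5.42×10⁻¹⁷) = 7.36×10⁻⁹ A = 7.36 nA

7.36 nA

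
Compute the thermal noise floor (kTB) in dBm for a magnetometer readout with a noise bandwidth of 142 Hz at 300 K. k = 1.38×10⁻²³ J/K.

P_n = kTB = 1.38×10⁻²³ × 300 × 1.42×10² = 5.88×10⁻¹⁹ W
In dBm: 10 log₁₀(5.88×10⁻¹⁹ / 10⁻³) = −152.3 dBm

−152.3 dBm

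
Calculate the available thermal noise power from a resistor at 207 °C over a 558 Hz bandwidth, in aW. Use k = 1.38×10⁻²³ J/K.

3.70 aW

T = 207 °C + 273.15 = 480.15 K
P_n = kTB = 1.38×10⁻²³ × 480.15 × 5.58×10² = 3.70×10⁻¹⁸ W = 3.70 aW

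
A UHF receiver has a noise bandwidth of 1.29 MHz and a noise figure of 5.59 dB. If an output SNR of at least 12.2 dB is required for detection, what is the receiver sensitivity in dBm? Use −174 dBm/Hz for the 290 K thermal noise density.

Sensitivity = −174 + 10 log₁₀(B) + NF + SNR_min
= −174 + 61.11 + 5.59 + 12.2
= −95.10 dBm → −95.1 dBm

−95.1 dBm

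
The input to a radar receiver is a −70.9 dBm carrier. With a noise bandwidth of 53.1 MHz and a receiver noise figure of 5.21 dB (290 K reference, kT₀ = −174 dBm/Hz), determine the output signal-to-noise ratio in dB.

Noise floor: N = −174 + 10 log₁₀(B) + NF
10 log₁₀(5.31×10⁷) = 77.25 dB
N = −174 + 77.25 + 5.21 = −91.54 dBm
SNR = P_sig − N = −70.9 − (−91.54) = 20.64 dB → 20.6 dB

20.6 dB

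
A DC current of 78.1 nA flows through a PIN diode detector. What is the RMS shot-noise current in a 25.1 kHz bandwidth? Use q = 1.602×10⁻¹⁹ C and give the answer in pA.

I_n = √(2qI·B)
2qI·B = 2 × 1.602×10⁻¹⁹ × 7.81×10⁻⁸ × 2.51×10⁴ = 6.28×10⁻²² A²
I_n = √(6.28×10⁻²²) = 2.51×10⁻¹¹ A = 25.1 pA

25.1 pA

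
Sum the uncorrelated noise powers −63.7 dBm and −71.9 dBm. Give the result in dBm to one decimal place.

Convert to linear, add, convert back:
P₁ = 4.27×10⁻¹⁰ W, P₂ = 6.46×10⁻¹¹ W
P_tot = 4.91×10⁻¹⁰ W → 10 log₁₀(P_tot / 10⁻³) = −63.1 dBm

−63.1 dBm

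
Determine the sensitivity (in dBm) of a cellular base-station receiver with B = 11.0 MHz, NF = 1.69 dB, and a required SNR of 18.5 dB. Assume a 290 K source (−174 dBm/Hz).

−83.4 dBm

Sensitivity = −174 + 10 log₁₀(B) + NF + SNR_min
= −174 + 70.41 + 1.69 + 18.5
= −83.40 dBm → −83.4 dBm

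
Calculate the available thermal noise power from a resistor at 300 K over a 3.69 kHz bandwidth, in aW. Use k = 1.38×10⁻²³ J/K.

P_n = kTB = 1.38×10⁻²³ × 300 × 3.69×10³ = 1.53×10⁻¹⁷ W = 15.3 aW

15.3 aW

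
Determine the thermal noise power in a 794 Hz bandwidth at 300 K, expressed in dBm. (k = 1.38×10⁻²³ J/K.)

P_n = kTB = 1.38×10⁻²³ × 300 × 7.94×10² = 3.29×10⁻¹⁸ W
In dBm: 10 log₁₀(3.29×10⁻¹⁸ / 10⁻³) = −144.8 dBm

−144.8 dBm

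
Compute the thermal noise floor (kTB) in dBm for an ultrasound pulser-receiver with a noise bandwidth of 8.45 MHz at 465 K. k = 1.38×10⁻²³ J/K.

−102.7 dBm

P_n = kTB = 1.38×10⁻²³ × 465 × 8.45×10⁶ = 5.42×10⁻¹⁴ W
In dBm: 10 log₁₀(5.42×10⁻¹⁴ / 10⁻³) = −102.7 dBm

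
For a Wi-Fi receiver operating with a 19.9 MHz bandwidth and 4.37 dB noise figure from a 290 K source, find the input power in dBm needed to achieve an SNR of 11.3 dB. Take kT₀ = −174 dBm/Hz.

Sensitivity = −174 + 10 log₁₀(B) + NF + SNR_min
= −174 + 72.99 + 4.37 + 11.3
= −85.34 dBm → −85.3 dBm

−85.3 dBm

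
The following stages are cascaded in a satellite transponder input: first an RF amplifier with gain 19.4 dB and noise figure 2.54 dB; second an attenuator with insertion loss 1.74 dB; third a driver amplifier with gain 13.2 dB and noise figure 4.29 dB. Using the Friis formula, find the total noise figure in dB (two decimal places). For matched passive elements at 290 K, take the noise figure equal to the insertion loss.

Convert to linear (a loss of L dB is a gain of −L dB): F_i = 10^(NF_i/10), G_i = 10^(G_i,dB/10)
  Stage 1: F_1 = 10^(2.54/10) = 1.795, G_1 = 10^(19.4/10) = 87.10
  Stage 2: F_2 = 10^(1.74/10) = 1.493, G_2 = 10^(−1.74/10) = 0.6699
  Stage 3: F_3 = 10^(4.29/10) = 2.685, G_3 = 10^(13.2/10) = 20.89
Friis cascade:
  F = 1.795 + (1.493 − 1)/87.10 + (2.685 − 1)/58.34 = 1.829
NF = 10 log₁₀(1.829) = 2.62 dB

2.62 dB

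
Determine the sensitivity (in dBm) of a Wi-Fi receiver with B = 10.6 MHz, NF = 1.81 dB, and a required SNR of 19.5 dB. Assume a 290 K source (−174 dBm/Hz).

−82.4 dBm

Sensitivity = −174 + 10 log₁₀(B) + NF + SNR_min
= −174 + 70.25 + 1.81 + 19.5
= −82.44 dBm → −82.4 dBm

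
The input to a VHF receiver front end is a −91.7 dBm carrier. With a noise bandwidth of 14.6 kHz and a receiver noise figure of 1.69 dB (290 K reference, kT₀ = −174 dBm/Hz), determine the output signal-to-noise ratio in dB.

Noise floor: N = −174 + 10 log₁₀(B) + NF
10 log₁₀(1.46×10⁴) = 41.64 dB
N = −174 + 41.64 + 1.69 = −130.67 dBm
SNR = P_sig − N = −91.7 − (−130.67) = 38.97 dB → 39.0 dB

39.0 dB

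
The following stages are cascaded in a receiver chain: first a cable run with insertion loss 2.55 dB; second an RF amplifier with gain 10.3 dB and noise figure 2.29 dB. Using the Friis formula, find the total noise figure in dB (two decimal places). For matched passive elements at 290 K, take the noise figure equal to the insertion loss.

4.84 dB

Convert to linear (a loss of L dB is a gain of −L dB): F_i = 10^(NF_i/10), G_i = 10^(G_i,dB/10)
  Stage 1: F_1 = 10^(2.55/10) = 1.799, G_1 = 10^(−2.55/10) = 0.5559
  Stage 2: F_2 = 10^(2.29/10) = 1.694, G_2 = 10^(10.3/10) = 10.72
Friis cascade:
  F = 1.799 + (1.694 − 1)/0.5559 = 3.048
NF = 10 log₁₀(3.048) = 4.84 dB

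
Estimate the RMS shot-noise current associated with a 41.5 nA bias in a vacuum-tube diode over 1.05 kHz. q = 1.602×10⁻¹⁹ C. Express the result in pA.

I_n = √(2qI·B)
2qI·B = 2 × 1.602×10⁻¹⁹ × 4.15×10⁻⁸ × 1.05×10³ = 1.40×10⁻²³ A²
I_n = √(1.40×10⁻²³) = 3.74×10⁻¹² A = 3.74 pA

3.74 pA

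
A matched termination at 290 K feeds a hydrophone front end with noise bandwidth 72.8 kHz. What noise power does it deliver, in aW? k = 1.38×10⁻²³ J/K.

P_n = kTB = 1.38×10⁻²³ × 290 × 7.28×10⁴ = 2.91×10⁻¹⁶ W = 291 aW

291 aW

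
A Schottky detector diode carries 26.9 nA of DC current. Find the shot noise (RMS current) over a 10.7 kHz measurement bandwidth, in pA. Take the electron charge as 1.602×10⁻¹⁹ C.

9.60 pA

I_n = √(2qI·B)
2qI·B = 2 × 1.602×10⁻¹⁹ × 2.69×10⁻⁸ × 1.07×10⁴ = 9.22×10⁻²³ A²
I_n = √(9.22×10⁻²³) = 9.60×10⁻¹² A = 9.60 pA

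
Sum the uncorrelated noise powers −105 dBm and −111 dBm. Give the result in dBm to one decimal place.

−104.0 dBm

Convert to linear, add, convert back:
P₁ = 3.16×10⁻¹⁴ W, P₂ = 7.94×10⁻¹⁵ W
P_tot = 3.96×10⁻¹⁴ W → 10 log₁₀(P_tot / 10⁻³) = −104.0 dBm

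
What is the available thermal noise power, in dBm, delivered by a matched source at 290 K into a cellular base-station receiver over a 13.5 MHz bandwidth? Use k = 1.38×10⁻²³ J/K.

P_n = kTB = 1.38×10⁻²³ × 290 × 1.35×10⁷ = 5.40×10⁻¹⁴ W
In dBm: 10 log₁₀(5.40×10⁻¹⁴ / 10⁻³) = −102.7 dBm

−102.7 dBm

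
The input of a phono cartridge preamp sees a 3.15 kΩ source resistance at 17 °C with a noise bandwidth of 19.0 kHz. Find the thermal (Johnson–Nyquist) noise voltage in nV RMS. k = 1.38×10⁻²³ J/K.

979 nV

T = 17 °C + 273.15 = 290.15 K
V_n = √(4kTRB)
4kTRB = 4 × 1.38×10⁻²³ × 290.15 × 3.15×10³ × 1.90×10⁴ = 9.59×10⁻¹³ V²
V_n = √(9.59×10⁻¹³) = 9.79×10⁻⁷ V = 979 nV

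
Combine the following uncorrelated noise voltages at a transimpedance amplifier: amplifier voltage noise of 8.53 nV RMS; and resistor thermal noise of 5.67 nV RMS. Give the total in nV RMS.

10.2 nV

Uncorrelated sources add in power (mean-square): V_tot = √(ΣV_i²)
V_tot = √[(8.53×10⁻⁹)² + (5.67×10⁻⁹)²] = 1.02×10⁻⁸ V = 10.2 nV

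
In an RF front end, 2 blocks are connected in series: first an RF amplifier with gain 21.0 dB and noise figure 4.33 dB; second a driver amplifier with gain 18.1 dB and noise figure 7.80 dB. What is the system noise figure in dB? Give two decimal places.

4.39 dB

Convert to linear (a loss of L dB is a gain of −L dB): F_i = 10^(NF_i/10), G_i = 10^(G_i,dB/10)
  Stage 1: F_1 = 10^(4.33/10) = 2.710, G_1 = 10^(21.0/10) = 125.9
  Stage 2: F_2 = 10^(7.80/10) = 6.026, G_2 = 10^(18.1/10) = 64.57
Friis cascade:
  F = 2.710 + (6.026 − 1)/125.9 = 2.750
NF = 10 log₁₀(2.750) = 4.39 dB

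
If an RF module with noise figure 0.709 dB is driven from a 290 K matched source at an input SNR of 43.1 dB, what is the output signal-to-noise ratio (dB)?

42.391 dB

By definition F = SNR_in/SNR_out, so in dB: SNR_out = SNR_in − NF
SNR_out = 43.1 − 0.709 = 42.391 dB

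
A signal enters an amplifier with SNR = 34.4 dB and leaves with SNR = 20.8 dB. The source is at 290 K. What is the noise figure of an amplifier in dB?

NF (dB) = SNR_in(dB) − SNR_out(dB) when the source is at T₀
NF = 34.4 − 20.8 = 13.6 dB

13.6 dB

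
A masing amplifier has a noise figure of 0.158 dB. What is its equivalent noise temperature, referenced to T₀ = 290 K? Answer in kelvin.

F = 10^(0.158/10) = 1.03705
T_e = (F − 1)·T₀ = (1.03705 − 1) × 290 = 10.7 K

10.7 K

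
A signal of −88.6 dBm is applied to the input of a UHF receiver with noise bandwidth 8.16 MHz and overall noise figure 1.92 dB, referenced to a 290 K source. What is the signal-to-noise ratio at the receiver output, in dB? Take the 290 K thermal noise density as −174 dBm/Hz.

14.4 dB

Noise floor: N = −174 + 10 log₁₀(B) + NF
10 log₁₀(8.16×10⁶) = 69.12 dB
N = −174 + 69.12 + 1.92 = −102.96 dBm
SNR = P_sig − N = −88.6 − (−102.96) = 14.36 dB → 14.4 dB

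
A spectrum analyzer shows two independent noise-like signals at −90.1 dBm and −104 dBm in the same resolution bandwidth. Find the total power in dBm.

Convert to linear, add, convert back:
P₁ = 9.77×10⁻¹³ W, P₂ = 3.98×10⁻¹⁴ W
P_tot = 1.02×10⁻¹² W → 10 log₁₀(P_tot / 10⁻³) = −89.9 dBm

−89.9 dBm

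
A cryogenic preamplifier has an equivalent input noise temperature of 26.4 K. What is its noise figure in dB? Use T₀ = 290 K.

F = 1 + T_e/T₀ = 1 + 26.4/290 = 1.09103
NF = 10 log₁₀(1.09103) = 0.378 dB

0.378 dB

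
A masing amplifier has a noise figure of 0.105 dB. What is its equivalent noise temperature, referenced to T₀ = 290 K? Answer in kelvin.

F = 10^(0.105/10) = 1.02447
T_e = (F − 1)·T₀ = (1.02447 − 1) × 290 = 7.10 K

7.10 K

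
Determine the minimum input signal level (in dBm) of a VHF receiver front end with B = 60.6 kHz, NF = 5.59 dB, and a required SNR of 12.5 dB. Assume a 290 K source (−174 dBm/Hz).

Sensitivity = −174 + 10 log₁₀(B) + NF + SNR_min
= −174 + 47.82 + 5.59 + 12.5
= −108.09 dBm → −108.1 dBm

−108.1 dBm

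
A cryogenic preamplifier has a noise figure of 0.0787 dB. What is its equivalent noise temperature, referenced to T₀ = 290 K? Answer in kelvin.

5.30 K

F = 10^(0.0787/10) = 1.01829
T_e = (F − 1)·T₀ = (1.01829 − 1) × 290 = 5.30 K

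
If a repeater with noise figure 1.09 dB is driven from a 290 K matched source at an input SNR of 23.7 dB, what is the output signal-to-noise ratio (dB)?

By definition F = SNR_in/SNR_out, so in dB: SNR_out = SNR_in − NF
SNR_out = 23.7 − 1.09 = 22.61 dB

22.61 dB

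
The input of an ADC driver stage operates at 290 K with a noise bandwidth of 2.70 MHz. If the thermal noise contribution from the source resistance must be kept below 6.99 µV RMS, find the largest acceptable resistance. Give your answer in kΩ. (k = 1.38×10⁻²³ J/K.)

1.13 kΩ

Johnson–Nyquist: V_n = √(4kTRB) ⇒ R = V_n² / (4kTB)
4kTB = 4 × 1.38×10⁻²³ × 290 × 2.70×10⁶ = 4.32×10⁻¹⁴
R = (6.99×10⁻⁶)² / 4.32×10⁻¹⁴ = 1.13×10³ Ω = 1.13 kΩ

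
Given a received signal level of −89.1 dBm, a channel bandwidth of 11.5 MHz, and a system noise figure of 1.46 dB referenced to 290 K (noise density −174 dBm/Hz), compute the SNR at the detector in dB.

12.8 dB

Noise floor: N = −174 + 10 log₁₀(B) + NF
10 log₁₀(1.15×10⁷) = 70.61 dB
N = −174 + 70.61 + 1.46 = −101.93 dBm
SNR = P_sig − N = −89.1 − (−101.93) = 12.83 dB → 12.8 dB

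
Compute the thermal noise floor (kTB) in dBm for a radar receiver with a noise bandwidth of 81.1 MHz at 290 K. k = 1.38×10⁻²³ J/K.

P_n = kTB = 1.38×10⁻²³ × 290 × 8.11×10⁷ = 3.25×10⁻¹³ W
In dBm: 10 log₁₀(3.25×10⁻¹³ / 10⁻³) = −94.9 dBm

−94.9 dBm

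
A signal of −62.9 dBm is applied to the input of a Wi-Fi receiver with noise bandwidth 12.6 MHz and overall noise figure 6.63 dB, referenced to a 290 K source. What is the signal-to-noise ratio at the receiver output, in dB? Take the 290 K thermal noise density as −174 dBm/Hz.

33.5 dB

Noise floor: N = −174 + 10 log₁₀(B) + NF
10 log₁₀(1.26×10⁷) = 71 dB
N = −174 + 71 + 6.63 = −96.37 dBm
SNR = P_sig − N = −62.9 − (−96.37) = 33.47 dB → 33.5 dB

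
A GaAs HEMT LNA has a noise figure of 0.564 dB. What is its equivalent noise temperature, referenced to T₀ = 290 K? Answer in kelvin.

40.2 K

F = 10^(0.564/10) = 1.13868
T_e = (F − 1)·T₀ = (1.13868 − 1) × 290 = 40.2 K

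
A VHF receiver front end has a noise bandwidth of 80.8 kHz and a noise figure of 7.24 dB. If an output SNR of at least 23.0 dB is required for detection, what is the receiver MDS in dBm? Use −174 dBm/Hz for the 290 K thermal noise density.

Sensitivity = −174 + 10 log₁₀(B) + NF + SNR_min
= −174 + 49.07 + 7.24 + 23.0
= −94.69 dBm → −94.7 dBm

−94.7 dBm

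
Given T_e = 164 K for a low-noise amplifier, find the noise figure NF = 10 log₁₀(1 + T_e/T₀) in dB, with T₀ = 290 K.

F = 1 + T_e/T₀ = 1 + 164/290 = 1.56552
NF = 10 log₁₀(1.56552) = 1.95 dB

1.95 dB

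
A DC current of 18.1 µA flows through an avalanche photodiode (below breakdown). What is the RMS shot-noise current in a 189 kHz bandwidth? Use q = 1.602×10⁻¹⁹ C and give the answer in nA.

I_n = √(2qI·B)
2qI·B = 2 × 1.602×10⁻¹⁹ × 1.81×10⁻⁵ × 1.89×10⁵ = 1.10×10⁻¹⁸ A²
I_n = √(1.10×10⁻¹⁸) = 1.05×10⁻⁹ A = 1.05 nA

1.05 nA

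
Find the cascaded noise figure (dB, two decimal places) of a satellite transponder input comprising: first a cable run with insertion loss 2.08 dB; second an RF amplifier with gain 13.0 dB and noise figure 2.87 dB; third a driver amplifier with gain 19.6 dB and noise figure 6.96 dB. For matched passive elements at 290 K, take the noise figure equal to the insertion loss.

5.37 dB

Convert to linear (a loss of L dB is a gain of −L dB): F_i = 10^(NF_i/10), G_i = 10^(G_i,dB/10)
  Stage 1: F_1 = 10^(2.08/10) = 1.614, G_1 = 10^(−2.08/10) = 0.6194
  Stage 2: F_2 = 10^(2.87/10) = 1.936, G_2 = 10^(13.0/10) = 19.95
  Stage 3: F_3 = 10^(6.96/10) = 4.966, G_3 = 10^(19.6/10) = 91.20
Friis cascade:
  F = 1.614 + (1.936 − 1)/0.6194 + (4.966 − 1)/12.36 = 3.447
NF = 10 log₁₀(3.447) = 5.37 dB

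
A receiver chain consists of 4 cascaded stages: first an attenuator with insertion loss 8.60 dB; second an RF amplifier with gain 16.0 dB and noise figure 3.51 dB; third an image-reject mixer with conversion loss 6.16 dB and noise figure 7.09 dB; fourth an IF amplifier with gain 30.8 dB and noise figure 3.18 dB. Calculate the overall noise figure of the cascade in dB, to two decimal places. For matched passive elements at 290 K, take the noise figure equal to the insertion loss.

12.51 dB

Convert to linear (a loss of L dB is a gain of −L dB): F_i = 10^(NF_i/10), G_i = 10^(G_i,dB/10)
  Stage 1: F_1 = 10^(8.60/10) = 7.244, G_1 = 10^(−8.60/10) = 0.1380
  Stage 2: F_2 = 10^(3.51/10) = 2.244, G_2 = 10^(16.0/10) = 39.81
  Stage 3: F_3 = 10^(7.09/10) = 5.117, G_3 = 10^(−6.16/10) = 0.2421
  Stage 4: F_4 = 10^(3.18/10) = 2.080, G_4 = 10^(30.8/10) = 1202
Friis cascade:
  F = 7.244 + (2.244 − 1)/0.1380 + (5.117 − 1)/5.495 + (2.080 − 1)/1.330 = 17.82
NF = 10 log₁₀(17.82) = 12.51 dB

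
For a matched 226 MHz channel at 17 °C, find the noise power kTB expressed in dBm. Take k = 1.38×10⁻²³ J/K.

T = 17 °C + 273.15 = 290.15 K
P_n = kTB = 1.38×10⁻²³ × 290.15 × 2.26×10⁸ = 9.05×10⁻¹³ W
In dBm: 10 log₁₀(9.05×10⁻¹³ / 10⁻³) = −90.4 dBm

−90.4 dBm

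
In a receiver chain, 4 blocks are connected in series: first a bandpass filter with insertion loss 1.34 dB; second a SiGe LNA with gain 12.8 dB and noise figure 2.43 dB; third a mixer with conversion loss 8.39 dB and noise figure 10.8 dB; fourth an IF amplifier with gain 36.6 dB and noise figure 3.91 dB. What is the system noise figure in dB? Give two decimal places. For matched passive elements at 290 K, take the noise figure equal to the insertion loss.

Convert to linear (a loss of L dB is a gain of −L dB): F_i = 10^(NF_i/10), G_i = 10^(G_i,dB/10)
  Stage 1: F_1 = 10^(1.34/10) = 1.361, G_1 = 10^(−1.34/10) = 0.7345
  Stage 2: F_2 = 10^(2.43/10) = 1.750, G_2 = 10^(12.8/10) = 19.05
  Stage 3: F_3 = 10^(10.8/10) = 12.02, G_3 = 10^(−8.39/10) = 0.1449
  Stage 4: F_4 = 10^(3.91/10) = 2.460, G_4 = 10^(36.6/10) = 4571
Friis cascade:
  F = 1.361 + (1.750 − 1)/0.7345 + (12.02 − 1)/14.00 + (2.460 − 1)/2.028 = 3.890
NF = 10 log₁₀(3.890) = 5.90 dB

5.90 dB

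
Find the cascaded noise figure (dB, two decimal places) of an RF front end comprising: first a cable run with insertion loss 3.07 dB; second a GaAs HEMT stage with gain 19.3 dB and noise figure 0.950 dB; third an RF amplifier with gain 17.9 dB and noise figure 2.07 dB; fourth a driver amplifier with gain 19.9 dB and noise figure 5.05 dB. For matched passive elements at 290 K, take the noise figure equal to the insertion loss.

Convert to linear (a loss of L dB is a gain of −L dB): F_i = 10^(NF_i/10), G_i = 10^(G_i,dB/10)
  Stage 1: F_1 = 10^(3.07/10) = 2.028, G_1 = 10^(−3.07/10) = 0.4932
  Stage 2: F_2 = 10^(0.950/10) = 1.245, G_2 = 10^(19.3/10) = 85.11
  Stage 3: F_3 = 10^(2.07/10) = 1.611, G_3 = 10^(17.9/10) = 61.66
  Stage 4: F_4 = 10^(5.05/10) = 3.199, G_4 = 10^(19.9/10) = 97.72
Friis cascade:
  F = 2.028 + (1.245 − 1)/0.4932 + (1.611 − 1)/41.98 + (3.199 − 1)/2588 = 2.539
NF = 10 log₁₀(2.539) = 4.05 dB

4.05 dB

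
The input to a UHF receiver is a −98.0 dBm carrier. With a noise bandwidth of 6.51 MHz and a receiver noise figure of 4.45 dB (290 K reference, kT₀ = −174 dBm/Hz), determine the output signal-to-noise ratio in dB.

3.4 dB

Noise floor: N = −174 + 10 log₁₀(B) + NF
10 log₁₀(6.51×10⁶) = 68.14 dB
N = −174 + 68.14 + 4.45 = −101.41 dBm
SNR = P_sig − N = −98.0 − (−101.41) = 3.41 dB → 3.4 dB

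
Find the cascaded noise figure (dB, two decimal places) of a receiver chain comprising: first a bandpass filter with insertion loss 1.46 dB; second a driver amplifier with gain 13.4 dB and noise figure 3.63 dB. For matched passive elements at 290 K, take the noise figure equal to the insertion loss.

Convert to linear (a loss of L dB is a gain of −L dB): F_i = 10^(NF_i/10), G_i = 10^(G_i,dB/10)
  Stage 1: F_1 = 10^(1.46/10) = 1.400, G_1 = 10^(−1.46/10) = 0.7145
  Stage 2: F_2 = 10^(3.63/10) = 2.307, G_2 = 10^(13.4/10) = 21.88
Friis cascade:
  F = 1.400 + (2.307 − 1)/0.7145 = 3.228
NF = 10 log₁₀(3.228) = 5.09 dB

5.09 dB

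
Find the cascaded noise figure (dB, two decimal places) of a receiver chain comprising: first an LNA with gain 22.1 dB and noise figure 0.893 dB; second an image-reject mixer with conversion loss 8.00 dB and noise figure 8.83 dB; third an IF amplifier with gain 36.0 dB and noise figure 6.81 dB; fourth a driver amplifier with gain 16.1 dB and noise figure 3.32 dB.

1.51 dB

Convert to linear (a loss of L dB is a gain of −L dB): F_i = 10^(NF_i/10), G_i = 10^(G_i,dB/10)
  Stage 1: F_1 = 10^(0.893/10) = 1.228, G_1 = 10^(22.1/10) = 162.2
  Stage 2: F_2 = 10^(8.83/10) = 7.638, G_2 = 10^(−8.00/10) = 0.1585
  Stage 3: F_3 = 10^(6.81/10) = 4.797, G_3 = 10^(36.0/10) = 3981
  Stage 4: F_4 = 10^(3.32/10) = 2.148, G_4 = 10^(16.1/10) = 40.74
Friis cascade:
  F = 1.228 + (7.638 − 1)/162.2 + (4.797 − 1)/25.70 + (2.148 − 1)/1.023×10⁵ = 1.417
NF = 10 log₁₀(1.417) = 1.51 dB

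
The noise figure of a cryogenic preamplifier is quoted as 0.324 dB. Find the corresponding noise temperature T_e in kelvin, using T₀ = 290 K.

F = 10^(0.324/10) = 1.07746
T_e = (F − 1)·T₀ = (1.07746 − 1) × 290 = 22.5 K

22.5 K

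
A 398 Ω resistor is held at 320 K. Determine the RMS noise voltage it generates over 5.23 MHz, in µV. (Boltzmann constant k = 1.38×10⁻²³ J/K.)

6.06 µV

V_n = √(4kTRB)
4kTRB = 4 × 1.38×10⁻²³ × 320 × 3.98×10² × 5.23×10⁶ = 3.68×10⁻¹¹ V²
V_n = √(3.68×10⁻¹¹) = 6.06×10⁻⁶ V = 6.06 µV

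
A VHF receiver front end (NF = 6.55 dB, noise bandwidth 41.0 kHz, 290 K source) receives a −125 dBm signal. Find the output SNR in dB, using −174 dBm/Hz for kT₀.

Noise floor: N = −174 + 10 log₁₀(B) + NF
10 log₁₀(4.10×10⁴) = 46.13 dB
N = −174 + 46.13 + 6.55 = −121.32 dBm
SNR = P_sig − N = −125 − (−121.32) = −3.68 dB → −3.7 dB

−3.7 dB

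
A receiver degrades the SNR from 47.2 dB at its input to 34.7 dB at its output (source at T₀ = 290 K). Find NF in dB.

NF (dB) = SNR_in(dB) − SNR_out(dB) when the source is at T₀
NF = 47.2 − 34.7 = 12.5 dB

12.5 dB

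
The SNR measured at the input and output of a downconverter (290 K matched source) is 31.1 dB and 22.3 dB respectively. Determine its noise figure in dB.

8.8 dB

NF (dB) = SNR_in(dB) − SNR_out(dB) when the source is at T₀
NF = 31.1 − 22.3 = 8.8 dB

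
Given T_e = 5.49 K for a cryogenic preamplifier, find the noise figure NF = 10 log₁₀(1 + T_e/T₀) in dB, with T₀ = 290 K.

0.081 dB

F = 1 + T_e/T₀ = 1 + 5.49/290 = 1.01893
NF = 10 log₁₀(1.01893) = 0.081 dB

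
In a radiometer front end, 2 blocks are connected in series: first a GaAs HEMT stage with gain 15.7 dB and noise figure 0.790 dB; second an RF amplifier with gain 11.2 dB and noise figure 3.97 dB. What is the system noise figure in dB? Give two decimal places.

0.93 dB

Convert to linear (a loss of L dB is a gain of −L dB): F_i = 10^(NF_i/10), G_i = 10^(G_i,dB/10)
  Stage 1: F_1 = 10^(0.790/10) = 1.199, G_1 = 10^(15.7/10) = 37.15
  Stage 2: F_2 = 10^(3.97/10) = 2.495, G_2 = 10^(11.2/10) = 13.18
Friis cascade:
  F = 1.199 + (2.495 − 1)/37.15 = 1.240
NF = 10 log₁₀(1.240) = 0.93 dB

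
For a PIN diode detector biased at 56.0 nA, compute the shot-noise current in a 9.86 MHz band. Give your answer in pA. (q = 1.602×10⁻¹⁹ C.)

421 pA

I_n = √(2qI·B)
2qI·B = 2 × 1.602×10⁻¹⁹ × 5.60×10⁻⁸ × 9.86×10⁶ = 1.77×10⁻¹⁹ A²
I_n = √(1.77×10⁻¹⁹) = 4.21×10⁻¹⁰ A = 421 pA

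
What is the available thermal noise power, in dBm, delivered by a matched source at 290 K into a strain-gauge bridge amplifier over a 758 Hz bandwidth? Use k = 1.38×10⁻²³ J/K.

P_n = kTB = 1.38×10⁻²³ × 290 × 7.58×10² = 3.03×10⁻¹⁸ W
In dBm: 10 log₁₀(3.03×10⁻¹⁸ / 10⁻³) = −145.2 dBm

−145.2 dBm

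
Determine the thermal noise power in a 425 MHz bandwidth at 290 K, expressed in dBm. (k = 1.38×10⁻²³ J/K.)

P_n = kTB = 1.38×10⁻²³ × 290 × 4.25×10⁸ = 1.70×10⁻¹² W
In dBm: 10 log₁₀(1.70×10⁻¹² / 10⁻³) = −87.7 dBm

−87.7 dBm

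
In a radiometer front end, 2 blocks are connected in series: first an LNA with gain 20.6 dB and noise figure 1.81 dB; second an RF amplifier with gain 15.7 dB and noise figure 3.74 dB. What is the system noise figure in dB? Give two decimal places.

Convert to linear (a loss of L dB is a gain of −L dB): F_i = 10^(NF_i/10), G_i = 10^(G_i,dB/10)
  Stage 1: F_1 = 10^(1.81/10) = 1.517, G_1 = 10^(20.6/10) = 114.8
  Stage 2: F_2 = 10^(3.74/10) = 2.366, G_2 = 10^(15.7/10) = 37.15
Friis cascade:
  F = 1.517 + (2.366 − 1)/114.8 = 1.529
NF = 10 log₁₀(1.529) = 1.84 dB

1.84 dB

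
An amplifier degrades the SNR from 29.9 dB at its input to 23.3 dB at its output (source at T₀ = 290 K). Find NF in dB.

NF (dB) = SNR_in(dB) − SNR_out(dB) when the source is at T₀
NF = 29.9 − 23.3 = 6.6 dB

6.6 dB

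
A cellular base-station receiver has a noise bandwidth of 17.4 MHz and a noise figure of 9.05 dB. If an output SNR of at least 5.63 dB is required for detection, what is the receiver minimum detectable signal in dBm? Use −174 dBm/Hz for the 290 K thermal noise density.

−86.9 dBm

Sensitivity = −174 + 10 log₁₀(B) + NF + SNR_min
= −174 + 72.41 + 9.05 + 5.63
= −86.91 dBm → −86.9 dBm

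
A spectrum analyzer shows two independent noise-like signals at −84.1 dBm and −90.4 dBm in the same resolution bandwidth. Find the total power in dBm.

Convert to linear, add, convert back:
P₁ = 3.89×10⁻¹² W, P₂ = 9.12×10⁻¹³ W
P_tot = 4.80×10⁻¹² W → 10 log₁₀(P_tot / 10⁻³) = −83.2 dBm

−83.2 dBm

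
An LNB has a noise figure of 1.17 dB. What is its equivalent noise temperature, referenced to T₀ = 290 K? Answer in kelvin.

89.7 K

F = 10^(1.17/10) = 1.30918
T_e = (F − 1)·T₀ = (1.30918 − 1) × 290 = 89.7 K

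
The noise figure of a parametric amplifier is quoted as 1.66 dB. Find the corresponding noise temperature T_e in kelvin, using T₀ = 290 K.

F = 10^(1.66/10) = 1.46555
T_e = (F − 1)·T₀ = (1.46555 − 1) × 290 = 135 K

135 K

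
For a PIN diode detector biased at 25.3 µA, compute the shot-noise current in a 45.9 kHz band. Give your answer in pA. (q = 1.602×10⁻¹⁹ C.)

610 pA

I_n = √(2qI·B)
2qI·B = 2 × 1.602×10⁻¹⁹ × 2.53×10⁻⁵ × 4.59×10⁴ = 3.72×10⁻¹⁹ A²
I_n = √(3.72×10⁻¹⁹) = 6.10×10⁻¹⁰ A = 610 pA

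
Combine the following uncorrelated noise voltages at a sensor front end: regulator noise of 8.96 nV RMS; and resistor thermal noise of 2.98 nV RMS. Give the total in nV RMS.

Uncorrelated sources add in power (mean-square): V_tot = √(ΣV_i²)
V_tot = √[(8.96×10⁻⁹)² + (2.98×10⁻⁹)²] = 9.44×10⁻⁹ V = 9.44 nV

9.44 nV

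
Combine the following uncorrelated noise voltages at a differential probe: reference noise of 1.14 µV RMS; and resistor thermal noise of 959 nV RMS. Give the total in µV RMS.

Uncorrelated sources add in power (mean-square): V_tot = √(ΣV_i²)
V_tot = √[(1.14×10⁻⁶)² + (9.59×10⁻⁷)²] = 1.49×10⁻⁶ V = 1.49 µV

1.49 µV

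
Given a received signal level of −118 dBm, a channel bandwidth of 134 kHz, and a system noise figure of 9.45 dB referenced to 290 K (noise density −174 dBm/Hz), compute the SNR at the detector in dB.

−4.7 dB

Noise floor: N = −174 + 10 log₁₀(B) + NF
10 log₁₀(1.34×10⁵) = 51.27 dB
N = −174 + 51.27 + 9.45 = −113.28 dBm
SNR = P_sig − N = −118 − (−113.28) = −4.72 dB → −4.7 dB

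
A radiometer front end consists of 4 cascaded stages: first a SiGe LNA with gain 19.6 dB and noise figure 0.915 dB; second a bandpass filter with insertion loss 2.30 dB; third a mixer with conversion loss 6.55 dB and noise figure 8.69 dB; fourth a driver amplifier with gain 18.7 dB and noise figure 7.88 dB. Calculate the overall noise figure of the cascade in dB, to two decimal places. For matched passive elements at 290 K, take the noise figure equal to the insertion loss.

Convert to linear (a loss of L dB is a gain of −L dB): F_i = 10^(NF_i/10), G_i = 10^(G_i,dB/10)
  Stage 1: F_1 = 10^(0.915/10) = 1.235, G_1 = 10^(19.6/10) = 91.20
  Stage 2: F_2 = 10^(2.30/10) = 1.698, G_2 = 10^(−2.30/10) = 0.5888
  Stage 3: F_3 = 10^(8.69/10) = 7.396, G_3 = 10^(−6.55/10) = 0.2213
  Stage 4: F_4 = 10^(7.88/10) = 6.138, G_4 = 10^(18.7/10) = 74.13
Friis cascade:
  F = 1.235 + (1.698 − 1)/91.20 + (7.396 − 1)/53.70 + (6.138 − 1)/11.89 = 1.794
NF = 10 log₁₀(1.794) = 2.54 dB

2.54 dB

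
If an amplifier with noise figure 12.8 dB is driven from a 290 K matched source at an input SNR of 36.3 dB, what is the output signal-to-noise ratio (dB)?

23.5 dB

By definition F = SNR_in/SNR_out, so in dB: SNR_out = SNR_in − NF
SNR_out = 36.3 − 12.8 = 23.5 dB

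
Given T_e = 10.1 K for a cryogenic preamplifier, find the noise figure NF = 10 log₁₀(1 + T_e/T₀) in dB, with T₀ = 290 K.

0.149 dB

F = 1 + T_e/T₀ = 1 + 10.1/290 = 1.03483
NF = 10 log₁₀(1.03483) = 0.149 dB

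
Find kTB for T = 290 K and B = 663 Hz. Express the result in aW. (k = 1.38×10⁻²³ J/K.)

2.65 aW

P_n = kTB = 1.38×10⁻²³ × 290 × 6.63×10² = 2.65×10⁻¹⁸ W = 2.65 aW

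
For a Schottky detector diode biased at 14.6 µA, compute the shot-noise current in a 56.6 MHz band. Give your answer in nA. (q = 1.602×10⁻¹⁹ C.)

I_n = √(2qI·B)
2qI·B = 2 × 1.602×10⁻¹⁹ × 1.46×10⁻⁵ × 5.66×10⁷ = 2.65×10⁻¹⁶ A²
I_n = √(2.65×10⁻¹⁶) = 1.63×10⁻⁸ A = 16.3 nA

16.3 nA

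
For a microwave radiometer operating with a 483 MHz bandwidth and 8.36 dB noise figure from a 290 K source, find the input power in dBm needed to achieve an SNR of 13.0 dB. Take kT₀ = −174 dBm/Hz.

Sensitivity = −174 + 10 log₁₀(B) + NF + SNR_min
= −174 + 86.84 + 8.36 + 13.0
= −65.80 dBm → −65.8 dBm

−65.8 dBm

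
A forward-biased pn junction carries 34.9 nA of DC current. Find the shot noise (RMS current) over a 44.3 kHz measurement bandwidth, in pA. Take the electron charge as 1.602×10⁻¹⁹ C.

I_n = √(2qI·B)
2qI·B = 2 × 1.602×10⁻¹⁹ × 3.49×10⁻⁸ × 4.43×10⁴ = 4.95×10⁻²² A²
I_n = √(4.95×10⁻²²) = 2.23×10⁻¹¹ A = 22.3 pA

22.3 pA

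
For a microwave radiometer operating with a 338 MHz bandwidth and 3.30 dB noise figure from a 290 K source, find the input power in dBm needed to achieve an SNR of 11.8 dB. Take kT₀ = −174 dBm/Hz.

−73.6 dBm

Sensitivity = −174 + 10 log₁₀(B) + NF + SNR_min
= −174 + 85.29 + 3.30 + 11.8
= −73.61 dBm → −73.6 dBm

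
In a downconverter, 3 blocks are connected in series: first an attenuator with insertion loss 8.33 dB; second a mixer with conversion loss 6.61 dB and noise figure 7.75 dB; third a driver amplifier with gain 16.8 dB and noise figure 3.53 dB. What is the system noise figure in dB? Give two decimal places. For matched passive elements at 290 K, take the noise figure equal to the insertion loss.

19.01 dB

Convert to linear (a loss of L dB is a gain of −L dB): F_i = 10^(NF_i/10), G_i = 10^(G_i,dB/10)
  Stage 1: F_1 = 10^(8.33/10) = 6.808, G_1 = 10^(−8.33/10) = 0.1469
  Stage 2: F_2 = 10^(7.75/10) = 5.957, G_2 = 10^(−6.61/10) = 0.2183
  Stage 3: F_3 = 10^(3.53/10) = 2.254, G_3 = 10^(16.8/10) = 47.86
Friis cascade:
  F = 6.808 + (5.957 − 1)/0.1469 + (2.254 − 1)/0.03206 = 79.67
NF = 10 log₁₀(79.67) = 19.01 dB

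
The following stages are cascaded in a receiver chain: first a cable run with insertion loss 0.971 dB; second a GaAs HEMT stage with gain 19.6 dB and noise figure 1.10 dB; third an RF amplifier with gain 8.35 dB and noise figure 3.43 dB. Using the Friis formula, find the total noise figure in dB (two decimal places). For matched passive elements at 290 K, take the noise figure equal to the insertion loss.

Convert to linear (a loss of L dB is a gain of −L dB): F_i = 10^(NF_i/10), G_i = 10^(G_i,dB/10)
  Stage 1: F_1 = 10^(0.971/10) = 1.251, G_1 = 10^(−0.971/10) = 0.7997
  Stage 2: F_2 = 10^(1.10/10) = 1.288, G_2 = 10^(19.6/10) = 91.20
  Stage 3: F_3 = 10^(3.43/10) = 2.203, G_3 = 10^(8.35/10) = 6.839
Friis cascade:
  F = 1.251 + (1.288 − 1)/0.7997 + (2.203 − 1)/72.93 = 1.628
NF = 10 log₁₀(1.628) = 2.12 dB

2.12 dB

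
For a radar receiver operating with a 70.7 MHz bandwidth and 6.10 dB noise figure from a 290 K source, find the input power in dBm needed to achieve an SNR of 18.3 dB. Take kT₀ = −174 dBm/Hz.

Sensitivity = −174 + 10 log₁₀(B) + NF + SNR_min
= −174 + 78.49 + 6.10 + 18.3
= −71.11 dBm → −71.1 dBm

−71.1 dBm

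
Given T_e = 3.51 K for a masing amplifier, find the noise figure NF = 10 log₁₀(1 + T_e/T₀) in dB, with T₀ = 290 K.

0.052 dB

F = 1 + T_e/T₀ = 1 + 3.51/290 = 1.0121
NF = 10 log₁₀(1.0121) = 0.052 dB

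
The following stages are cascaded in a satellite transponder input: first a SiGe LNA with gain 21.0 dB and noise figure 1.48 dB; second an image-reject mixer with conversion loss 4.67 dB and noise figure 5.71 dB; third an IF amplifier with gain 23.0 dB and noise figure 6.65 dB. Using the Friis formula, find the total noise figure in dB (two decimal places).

Convert to linear (a loss of L dB is a gain of −L dB): F_i = 10^(NF_i/10), G_i = 10^(G_i,dB/10)
  Stage 1: F_1 = 10^(1.48/10) = 1.406, G_1 = 10^(21.0/10) = 125.9
  Stage 2: F_2 = 10^(5.71/10) = 3.724, G_2 = 10^(−4.67/10) = 0.3412
  Stage 3: F_3 = 10^(6.65/10) = 4.624, G_3 = 10^(23.0/10) = 199.5
Friis cascade:
  F = 1.406 + (3.724 − 1)/125.9 + (4.624 − 1)/42.95 = 1.512
NF = 10 log₁₀(1.512) = 1.80 dB

1.80 dB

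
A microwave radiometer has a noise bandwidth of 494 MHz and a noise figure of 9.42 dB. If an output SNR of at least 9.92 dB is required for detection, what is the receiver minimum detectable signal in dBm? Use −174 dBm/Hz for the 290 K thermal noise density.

−67.7 dBm

Sensitivity = −174 + 10 log₁₀(B) + NF + SNR_min
= −174 + 86.94 + 9.42 + 9.92
= −67.72 dBm → −67.7 dBm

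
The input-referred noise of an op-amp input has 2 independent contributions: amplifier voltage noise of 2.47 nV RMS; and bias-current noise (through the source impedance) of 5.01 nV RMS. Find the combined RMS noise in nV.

Uncorrelated sources add in power (mean-square): V_tot = √(ΣV_i²)
V_tot = √[(2.47×10⁻⁹)² + (5.01×10⁻⁹)²] = 5.59×10⁻⁹ V = 5.59 nV

5.59 nV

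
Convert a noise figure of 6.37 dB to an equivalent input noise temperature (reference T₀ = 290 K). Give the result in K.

967 K

F = 10^(6.37/10) = 4.33511
T_e = (F − 1)·T₀ = (4.33511 − 1) × 290 = 967 K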